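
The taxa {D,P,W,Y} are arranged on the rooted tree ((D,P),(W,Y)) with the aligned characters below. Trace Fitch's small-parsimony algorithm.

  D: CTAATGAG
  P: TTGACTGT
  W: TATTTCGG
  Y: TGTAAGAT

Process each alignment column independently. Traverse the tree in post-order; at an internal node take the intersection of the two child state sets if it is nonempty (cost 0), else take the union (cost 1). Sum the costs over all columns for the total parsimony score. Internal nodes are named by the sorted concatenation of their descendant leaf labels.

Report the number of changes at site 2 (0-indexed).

2

[col 0] DP: children D:{C}, P:{T} ∪→ {C,T}; cost 1
[col 0] WY: children W:{T}, Y:{T} ∩→ {T}; cost 0
[col 0] DPWY: children DP:{C,T}, WY:{T} ∩→ {T}; cost 0
[col 1] DP: children D:{T}, P:{T} ∩→ {T}; cost 0
[col 1] WY: children W:{A}, Y:{G} ∪→ {A,G}; cost 1
[col 1] DPWY: children DP:{T}, WY:{A,G} ∪→ {A,G,T}; cost 1
[col 2] DP: children D:{A}, P:{G} ∪→ {A,G}; cost 1
[col 2] WY: children W:{T}, Y:{T} ∩→ {T}; cost 0
[col 2] DPWY: children DP:{A,G}, WY:{T} ∪→ {A,G,T}; cost 1
[col 3] DP: children D:{A}, P:{A} ∩→ {A}; cost 0
[col 3] WY: children W:{T}, Y:{A} ∪→ {A,T}; cost 1
[col 3] DPWY: children DP:{A}, WY:{A,T} ∩→ {A}; cost 0
[col 4] DP: children D:{T}, P:{C} ∪→ {C,T}; cost 1
[col 4] WY: children W:{T}, Y:{A} ∪→ {A,T}; cost 1
[col 4] DPWY: children DP:{C,T}, WY:{A,T} ∩→ {T}; cost 0
[col 5] DP: children D:{G}, P:{T} ∪→ {G,T}; cost 1
[col 5] WY: children W:{C}, Y:{G} ∪→ {C,G}; cost 1
[col 5] DPWY: children DP:{G,T}, WY:{C,G} ∩→ {G}; cost 0
[col 6] DP: children D:{A}, P:{G} ∪→ {A,G}; cost 1
[col 6] WY: children W:{G}, Y:{A} ∪→ {A,G}; cost 1
[col 6] DPWY: children DP:{A,G}, WY:{A,G} ∩→ {A,G}; cost 0
[col 7] DP: children D:{G}, P:{T} ∪→ {G,T}; cost 1
[col 7] WY: children W:{G}, Y:{T} ∪→ {G,T}; cost 1
[col 7] DPWY: children DP:{G,T}, WY:{G,T} ∩→ {G,T}; cost 0
per-site changes: [1, 2, 2, 1, 2, 2, 2, 2]; total = 14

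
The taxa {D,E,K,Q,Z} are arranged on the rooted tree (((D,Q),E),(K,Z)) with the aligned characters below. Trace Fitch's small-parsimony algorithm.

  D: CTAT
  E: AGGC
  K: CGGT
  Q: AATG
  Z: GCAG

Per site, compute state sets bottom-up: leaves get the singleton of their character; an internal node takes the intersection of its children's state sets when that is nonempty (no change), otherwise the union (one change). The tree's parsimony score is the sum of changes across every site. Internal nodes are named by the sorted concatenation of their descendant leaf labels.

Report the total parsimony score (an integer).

12

site 0, node DQ: D={C} ∪ Q={A} → {A,C} (+1)
site 0, node DEQ: DQ={A,C} ∩ E={A} → {A} (+0)
site 0, node KZ: K={C} ∪ Z={G} → {C,G} (+1)
site 0, node DEKQZ: DEQ={A} ∪ KZ={C,G} → {A,C,G} (+1)
site 1, node DQ: D={T} ∪ Q={A} → {A,T} (+1)
site 1, node DEQ: DQ={A,T} ∪ E={G} → {A,G,T} (+1)
site 1, node KZ: K={G} ∪ Z={C} → {C,G} (+1)
site 1, node DEKQZ: DEQ={A,G,T} ∩ KZ={C,G} → {G} (+0)
site 2, node DQ: D={A} ∪ Q={T} → {A,T} (+1)
site 2, node DEQ: DQ={A,T} ∪ E={G} → {A,G,T} (+1)
site 2, node KZ: K={G} ∪ Z={A} → {A,G} (+1)
site 2, node DEKQZ: DEQ={A,G,T} ∩ KZ={A,G} → {A,G} (+0)
site 3, node DQ: D={T} ∪ Q={G} → {G,T} (+1)
site 3, node DEQ: DQ={G,T} ∪ E={C} → {C,G,T} (+1)
site 3, node KZ: K={T} ∪ Z={G} → {G,T} (+1)
site 3, node DEKQZ: DEQ={C,G,T} ∩ KZ={G,T} → {G,T} (+0)
per-site changes: [3, 3, 3, 3]; total = 12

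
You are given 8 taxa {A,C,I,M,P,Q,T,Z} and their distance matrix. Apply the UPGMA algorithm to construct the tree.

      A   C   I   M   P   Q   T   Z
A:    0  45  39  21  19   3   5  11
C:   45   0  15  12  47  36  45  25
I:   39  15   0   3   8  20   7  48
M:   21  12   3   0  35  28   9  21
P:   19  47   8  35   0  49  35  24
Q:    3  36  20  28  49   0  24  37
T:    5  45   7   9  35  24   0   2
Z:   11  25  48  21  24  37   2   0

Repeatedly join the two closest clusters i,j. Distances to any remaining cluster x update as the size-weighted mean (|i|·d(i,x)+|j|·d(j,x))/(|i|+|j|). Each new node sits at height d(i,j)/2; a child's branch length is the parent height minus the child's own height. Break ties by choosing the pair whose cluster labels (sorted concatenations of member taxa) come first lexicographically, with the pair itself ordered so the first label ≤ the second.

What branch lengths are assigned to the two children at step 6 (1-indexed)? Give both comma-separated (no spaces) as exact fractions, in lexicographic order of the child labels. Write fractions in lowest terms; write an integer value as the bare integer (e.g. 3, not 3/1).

113/24,91/12

step 1: merge (T,Z) at d=2; branch lengths T→1, Z→1; new cluster TZ
  updated: d(A,TZ)=8, d(C,TZ)=35, d(I,TZ)=55/2, d(M,TZ)=15, d(P,TZ)=59/2, d(Q,TZ)=61/2
step 2: merge (A,Q) at d=3; branch lengths A→3/2, Q→3/2; new cluster AQ
  updated: d(AQ,C)=81/2, d(AQ,I)=59/2, d(AQ,M)=49/2, d(AQ,P)=34, d(AQ,TZ)=77/4
step 3: merge (I,M) at d=3; branch lengths I→3/2, M→3/2; new cluster IM
  updated: d(AQ,IM)=27, d(C,IM)=27/2, d(IM,P)=43/2, d(IM,TZ)=85/4
step 4: merge (C,IM) at d=27/2; branch lengths C→27/4, IM→21/4; new cluster CIM
  updated: d(AQ,CIM)=63/2, d(CIM,P)=30, d(CIM,TZ)=155/6
step 5: merge (AQ,TZ) at d=77/4; branch lengths AQ→65/8, TZ→69/8; new cluster AQTZ
  updated: d(AQTZ,CIM)=86/3, d(AQTZ,P)=127/4
step 6: merge (AQTZ,CIM) at d=86/3; branch lengths AQTZ→113/24, CIM→91/12; new cluster ACIMQTZ
  updated: d(ACIMQTZ,P)=31
step 7: merge (ACIMQTZ,P) at d=31; branch lengths ACIMQTZ→7/6, P→31/2; new cluster ACIMPQTZ
final tree: ((((A:3/2,Q:3/2):65/8,(T:1,Z:1):69/8):113/24,(C:27/4,(I:3/2,M:3/2):21/4):91/12):7/6,P:31/2)
total length: 1577/24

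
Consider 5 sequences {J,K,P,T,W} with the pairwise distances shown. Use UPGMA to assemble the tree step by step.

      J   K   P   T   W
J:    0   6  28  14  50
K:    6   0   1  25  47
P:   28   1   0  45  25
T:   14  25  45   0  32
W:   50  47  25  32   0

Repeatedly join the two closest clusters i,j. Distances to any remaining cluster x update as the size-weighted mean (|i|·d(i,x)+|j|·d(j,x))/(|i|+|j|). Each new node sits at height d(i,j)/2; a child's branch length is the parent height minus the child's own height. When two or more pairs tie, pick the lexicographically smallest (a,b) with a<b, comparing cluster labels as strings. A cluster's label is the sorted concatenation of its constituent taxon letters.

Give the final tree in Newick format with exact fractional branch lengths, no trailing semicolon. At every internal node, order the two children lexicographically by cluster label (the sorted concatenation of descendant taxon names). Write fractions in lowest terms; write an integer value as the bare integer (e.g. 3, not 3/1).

step 1: merge (K,P) at d=1; branch lengths K→1/2, P→1/2; new cluster KP
  updated: d(J,KP)=17, d(KP,T)=35, d(KP,W)=36
step 2: merge (J,T) at d=14; branch lengths J→7, T→7; new cluster JT
  updated: d(JT,KP)=26, d(JT,W)=41
step 3: merge (JT,KP) at d=26; branch lengths JT→6, KP→25/2; new cluster JKPT
  updated: d(JKPT,W)=77/2
step 4: merge (JKPT,W) at d=77/2; branch lengths JKPT→25/4, W→77/4; new cluster JKPTW
final tree: (((J:7,T:7):6,(K:1/2,P:1/2):25/2):25/4,W:77/4)
total length: 59

(((J:7,T:7):6,(K:1/2,P:1/2):25/2):25/4,W:77/4)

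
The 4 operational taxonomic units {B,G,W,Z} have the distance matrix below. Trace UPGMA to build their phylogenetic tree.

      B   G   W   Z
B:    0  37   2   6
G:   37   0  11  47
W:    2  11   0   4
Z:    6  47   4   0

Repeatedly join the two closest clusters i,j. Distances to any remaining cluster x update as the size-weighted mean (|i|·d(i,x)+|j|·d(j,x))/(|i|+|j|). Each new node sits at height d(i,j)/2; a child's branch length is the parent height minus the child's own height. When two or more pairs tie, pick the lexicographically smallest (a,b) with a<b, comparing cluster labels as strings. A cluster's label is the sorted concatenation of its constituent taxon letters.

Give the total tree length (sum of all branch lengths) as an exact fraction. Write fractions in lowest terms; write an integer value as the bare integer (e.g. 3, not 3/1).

iteration 1: select B,W (d=2); attach at lengths (1, 1); label the merged cluster BW
  updated: d(BW,G)=24, d(BW,Z)=5
iteration 2: select BW,Z (d=5); attach at lengths (3/2, 5/2); label the merged cluster BWZ
  updated: d(BWZ,G)=95/3
iteration 3: select BWZ,G (d=95/3); attach at lengths (40/3, 95/6); label the merged cluster BGWZ
final tree: (((B:1,W:1):3/2,Z:5/2):40/3,G:95/6)
total length: 211/6

211/6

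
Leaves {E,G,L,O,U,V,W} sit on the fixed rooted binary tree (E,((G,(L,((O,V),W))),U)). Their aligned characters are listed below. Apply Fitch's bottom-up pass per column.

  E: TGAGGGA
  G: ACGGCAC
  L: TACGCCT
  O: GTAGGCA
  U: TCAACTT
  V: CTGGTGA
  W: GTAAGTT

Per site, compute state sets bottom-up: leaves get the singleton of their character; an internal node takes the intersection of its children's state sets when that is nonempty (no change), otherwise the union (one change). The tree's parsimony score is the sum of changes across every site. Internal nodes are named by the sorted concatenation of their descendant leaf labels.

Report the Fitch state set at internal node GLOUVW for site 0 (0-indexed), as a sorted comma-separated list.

T

site 0, node OV: O={G} ∪ V={C} → {C,G} (+1)
site 0, node OVW: OV={C,G} ∩ W={G} → {G} (+0)
site 0, node LOVW: L={T} ∪ OVW={G} → {G,T} (+1)
site 0, node GLOVW: G={A} ∪ LOVW={G,T} → {A,G,T} (+1)
site 0, node GLOUVW: GLOVW={A,G,T} ∩ U={T} → {T} (+0)
site 0, node EGLOUVW: E={T} ∩ GLOUVW={T} → {T} (+0)
site 1, node OV: O={T} ∩ V={T} → {T} (+0)
site 1, node OVW: OV={T} ∩ W={T} → {T} (+0)
site 1, node LOVW: L={A} ∪ OVW={T} → {A,T} (+1)
site 1, node GLOVW: G={C} ∪ LOVW={A,T} → {A,C,T} (+1)
site 1, node GLOUVW: GLOVW={A,C,T} ∩ U={C} → {C} (+0)
site 1, node EGLOUVW: E={G} ∪ GLOUVW={C} → {C,G} (+1)
site 2, node OV: O={A} ∪ V={G} → {A,G} (+1)
site 2, node OVW: OV={A,G} ∩ W={A} → {A} (+0)
site 2, node LOVW: L={C} ∪ OVW={A} → {A,C} (+1)
site 2, node GLOVW: G={G} ∪ LOVW={A,C} → {A,C,G} (+1)
site 2, node GLOUVW: GLOVW={A,C,G} ∩ U={A} → {A} (+0)
site 2, node EGLOUVW: E={A} ∩ GLOUVW={A} → {A} (+0)
site 3, node OV: O={G} ∩ V={G} → {G} (+0)
site 3, node OVW: OV={G} ∪ W={A} → {A,G} (+1)
site 3, node LOVW: L={G} ∩ OVW={A,G} → {G} (+0)
site 3, node GLOVW: G={G} ∩ LOVW={G} → {G} (+0)
site 3, node GLOUVW: GLOVW={G} ∪ U={A} → {A,G} (+1)
site 3, node EGLOUVW: E={G} ∩ GLOUVW={A,G} → {G} (+0)
site 4, node OV: O={G} ∪ V={T} → {G,T} (+1)
site 4, node OVW: OV={G,T} ∩ W={G} → {G} (+0)
site 4, node LOVW: L={C} ∪ OVW={G} → {C,G} (+1)
site 4, node GLOVW: G={C} ∩ LOVW={C,G} → {C} (+0)
site 4, node GLOUVW: GLOVW={C} ∩ U={C} → {C} (+0)
site 4, node EGLOUVW: E={G} ∪ GLOUVW={C} → {C,G} (+1)
site 5, node OV: O={C} ∪ V={G} → {C,G} (+1)
site 5, node OVW: OV={C,G} ∪ W={T} → {C,G,T} (+1)
site 5, node LOVW: L={C} ∩ OVW={C,G,T} → {C} (+0)
site 5, node GLOVW: G={A} ∪ LOVW={C} → {A,C} (+1)
site 5, node GLOUVW: GLOVW={A,C} ∪ U={T} → {A,C,T} (+1)
site 5, node EGLOUVW: E={G} ∪ GLOUVW={A,C,T} → {A,C,G,T} (+1)
site 6, node OV: O={A} ∩ V={A} → {A} (+0)
site 6, node OVW: OV={A} ∪ W={T} → {A,T} (+1)
site 6, node LOVW: L={T} ∩ OVW={A,T} → {T} (+0)
site 6, node GLOVW: G={C} ∪ LOVW={T} → {C,T} (+1)
site 6, node GLOUVW: GLOVW={C,T} ∩ U={T} → {T} (+0)
site 6, node EGLOUVW: E={A} ∪ GLOUVW={T} → {A,T} (+1)
per-site changes: [3, 3, 3, 2, 3, 5, 3]; total = 22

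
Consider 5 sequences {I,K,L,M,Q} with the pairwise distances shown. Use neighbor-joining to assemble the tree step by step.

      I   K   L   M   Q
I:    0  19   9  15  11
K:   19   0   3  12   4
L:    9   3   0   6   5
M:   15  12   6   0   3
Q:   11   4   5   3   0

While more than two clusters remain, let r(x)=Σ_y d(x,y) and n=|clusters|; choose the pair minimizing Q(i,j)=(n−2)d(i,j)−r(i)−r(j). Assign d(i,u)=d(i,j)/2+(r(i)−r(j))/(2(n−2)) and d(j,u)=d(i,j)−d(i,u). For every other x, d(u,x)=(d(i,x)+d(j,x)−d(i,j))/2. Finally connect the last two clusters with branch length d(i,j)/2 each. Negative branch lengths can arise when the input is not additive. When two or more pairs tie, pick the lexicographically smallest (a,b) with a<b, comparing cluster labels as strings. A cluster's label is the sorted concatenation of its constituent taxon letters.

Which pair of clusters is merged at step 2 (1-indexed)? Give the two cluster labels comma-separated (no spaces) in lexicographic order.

iteration 1: select K,L (d=3, Q=-52); attach at lengths (4, -1); label the merged cluster KL
  updated: d(I,KL)=25/2, d(KL,M)=15/2, d(KL,Q)=3
iteration 2: select I,KL (d=25/2, Q=-73/2); attach at lengths (81/8, 19/8); label the merged cluster IKL
  updated: d(IKL,M)=5, d(IKL,Q)=3/4
iteration 3: select IKL,M (d=5, Q=-35/4); attach at lengths (11/8, 29/8); label the merged cluster IKLM
  updated: d(IKLM,Q)=-5/8
iteration 4: select IKLM,Q (d=-5/8); attach at lengths (-5/16, -5/16); label the merged cluster IKLMQ
final tree: (((I:81/8,(K:4,L:-1):19/8):11/8,M:29/8):-5/16,Q:-5/16)
total length: 159/8

I,KL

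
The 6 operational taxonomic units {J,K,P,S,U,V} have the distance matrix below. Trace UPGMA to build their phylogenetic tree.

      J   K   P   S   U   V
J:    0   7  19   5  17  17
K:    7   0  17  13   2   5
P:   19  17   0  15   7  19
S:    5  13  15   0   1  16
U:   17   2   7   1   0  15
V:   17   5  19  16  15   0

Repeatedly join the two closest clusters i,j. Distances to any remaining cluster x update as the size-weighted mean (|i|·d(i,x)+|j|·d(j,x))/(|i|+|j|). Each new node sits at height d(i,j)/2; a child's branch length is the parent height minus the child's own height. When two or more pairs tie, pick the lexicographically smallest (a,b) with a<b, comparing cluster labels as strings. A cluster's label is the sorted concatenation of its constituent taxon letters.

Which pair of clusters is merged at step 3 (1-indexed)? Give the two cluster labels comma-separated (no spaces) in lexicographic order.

J,SU

1. join S+U (d=1) ⇒ SU; edges |S|=1/2, |U|=1/2
  updated: d(J,SU)=11, d(K,SU)=15/2, d(P,SU)=11, d(SU,V)=31/2
2. join K+V (d=5) ⇒ KV; edges |K|=5/2, |V|=5/2
  updated: d(J,KV)=12, d(KV,P)=18, d(KV,SU)=23/2
3. join J+SU (d=11) ⇒ JSU; edges |J|=11/2, |SU|=5
  updated: d(JSU,KV)=35/3, d(JSU,P)=41/3
4. join JSU+KV (d=35/3) ⇒ JKSUV; edges |JSU|=1/3, |KV|=10/3
  updated: d(JKSUV,P)=77/5
5. join JKSUV+P (d=77/5) ⇒ JKPSUV; edges |JKSUV|=28/15, |P|=77/10
final tree: (((J:11/2,(S:1/2,U:1/2):5):1/3,(K:5/2,V:5/2):10/3):28/15,P:77/10)
total length: 446/15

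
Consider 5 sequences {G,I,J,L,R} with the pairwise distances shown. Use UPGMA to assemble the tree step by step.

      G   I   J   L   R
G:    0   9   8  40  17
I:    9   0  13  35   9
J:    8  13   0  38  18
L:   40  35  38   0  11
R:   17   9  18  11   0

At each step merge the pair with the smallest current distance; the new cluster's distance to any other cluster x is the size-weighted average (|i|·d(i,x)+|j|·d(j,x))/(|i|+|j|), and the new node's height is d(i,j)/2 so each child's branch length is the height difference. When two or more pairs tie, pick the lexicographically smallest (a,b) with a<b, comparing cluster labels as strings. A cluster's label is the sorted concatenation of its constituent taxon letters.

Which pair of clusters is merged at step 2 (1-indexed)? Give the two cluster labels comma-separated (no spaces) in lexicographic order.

I,R

1. join G+J (d=8) ⇒ GJ; edges |G|=4, |J|=4
  updated: d(GJ,I)=11, d(GJ,L)=39, d(GJ,R)=35/2
2. join I+R (d=9) ⇒ IR; edges |I|=9/2, |R|=9/2
  updated: d(GJ,IR)=57/4, d(IR,L)=23
3. join GJ+IR (d=57/4) ⇒ GIJR; edges |GJ|=25/8, |IR|=21/8
  updated: d(GIJR,L)=31
4. join GIJR+L (d=31) ⇒ GIJLR; edges |GIJR|=67/8, |L|=31/2
final tree: (((G:4,J:4):25/8,(I:9/2,R:9/2):21/8):67/8,L:31/2)
total length: 373/8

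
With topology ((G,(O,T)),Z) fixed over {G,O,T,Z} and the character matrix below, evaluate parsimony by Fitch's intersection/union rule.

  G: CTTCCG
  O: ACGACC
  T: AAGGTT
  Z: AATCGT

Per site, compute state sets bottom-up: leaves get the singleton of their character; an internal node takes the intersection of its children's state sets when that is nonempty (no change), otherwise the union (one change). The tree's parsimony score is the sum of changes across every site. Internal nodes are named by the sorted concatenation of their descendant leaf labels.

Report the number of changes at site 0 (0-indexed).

site 0, node OT: O={A} ∩ T={A} → {A} (+0)
site 0, node GOT: G={C} ∪ OT={A} → {A,C} (+1)
site 0, node GOTZ: GOT={A,C} ∩ Z={A} → {A} (+0)
site 1, node OT: O={C} ∪ T={A} → {A,C} (+1)
site 1, node GOT: G={T} ∪ OT={A,C} → {A,C,T} (+1)
site 1, node GOTZ: GOT={A,C,T} ∩ Z={A} → {A} (+0)
site 2, node OT: O={G} ∩ T={G} → {G} (+0)
site 2, node GOT: G={T} ∪ OT={G} → {G,T} (+1)
site 2, node GOTZ: GOT={G,T} ∩ Z={T} → {T} (+0)
site 3, node OT: O={A} ∪ T={G} → {A,G} (+1)
site 3, node GOT: G={C} ∪ OT={A,G} → {A,C,G} (+1)
site 3, node GOTZ: GOT={A,C,G} ∩ Z={C} → {C} (+0)
site 4, node OT: O={C} ∪ T={T} → {C,T} (+1)
site 4, node GOT: G={C} ∩ OT={C,T} → {C} (+0)
site 4, node GOTZ: GOT={C} ∪ Z={G} → {C,G} (+1)
site 5, node OT: O={C} ∪ T={T} → {C,T} (+1)
site 5, node GOT: G={G} ∪ OT={C,T} → {C,G,T} (+1)
site 5, node GOTZ: GOT={C,G,T} ∩ Z={T} → {T} (+0)
per-site changes: [1, 2, 1, 2, 2, 2]; total = 10

1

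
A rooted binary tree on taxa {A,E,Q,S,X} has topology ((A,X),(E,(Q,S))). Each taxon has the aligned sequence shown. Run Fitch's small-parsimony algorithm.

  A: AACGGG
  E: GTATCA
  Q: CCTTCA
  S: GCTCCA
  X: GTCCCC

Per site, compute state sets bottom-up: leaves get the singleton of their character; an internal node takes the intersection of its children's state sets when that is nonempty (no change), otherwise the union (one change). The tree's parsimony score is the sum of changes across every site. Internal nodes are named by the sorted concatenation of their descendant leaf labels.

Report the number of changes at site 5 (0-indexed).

2

[col 0] AX: children A:{A}, X:{G} ∪→ {A,G}; cost 1
[col 0] QS: children Q:{C}, S:{G} ∪→ {C,G}; cost 1
[col 0] EQS: children E:{G}, QS:{C,G} ∩→ {G}; cost 0
[col 0] AEQSX: children AX:{A,G}, EQS:{G} ∩→ {G}; cost 0
[col 1] AX: children A:{A}, X:{T} ∪→ {A,T}; cost 1
[col 1] QS: children Q:{C}, S:{C} ∩→ {C}; cost 0
[col 1] EQS: children E:{T}, QS:{C} ∪→ {C,T}; cost 1
[col 1] AEQSX: children AX:{A,T}, EQS:{C,T} ∩→ {T}; cost 0
[col 2] AX: children A:{C}, X:{C} ∩→ {C}; cost 0
[col 2] QS: children Q:{T}, S:{T} ∩→ {T}; cost 0
[col 2] EQS: children E:{A}, QS:{T} ∪→ {A,T}; cost 1
[col 2] AEQSX: children AX:{C}, EQS:{A,T} ∪→ {A,C,T}; cost 1
[col 3] AX: children A:{G}, X:{C} ∪→ {C,G}; cost 1
[col 3] QS: children Q:{T}, S:{C} ∪→ {C,T}; cost 1
[col 3] EQS: children E:{T}, QS:{C,T} ∩→ {T}; cost 0
[col 3] AEQSX: children AX:{C,G}, EQS:{T} ∪→ {C,G,T}; cost 1
[col 4] AX: children A:{G}, X:{C} ∪→ {C,G}; cost 1
[col 4] QS: children Q:{C}, S:{C} ∩→ {C}; cost 0
[col 4] EQS: children E:{C}, QS:{C} ∩→ {C}; cost 0
[col 4] AEQSX: children AX:{C,G}, EQS:{C} ∩→ {C}; cost 0
[col 5] AX: children A:{G}, X:{C} ∪→ {C,G}; cost 1
[col 5] QS: children Q:{A}, S:{A} ∩→ {A}; cost 0
[col 5] EQS: children E:{A}, QS:{A} ∩→ {A}; cost 0
[col 5] AEQSX: children AX:{C,G}, EQS:{A} ∪→ {A,C,G}; cost 1
per-site changes: [2, 2, 2, 3, 1, 2]; total = 12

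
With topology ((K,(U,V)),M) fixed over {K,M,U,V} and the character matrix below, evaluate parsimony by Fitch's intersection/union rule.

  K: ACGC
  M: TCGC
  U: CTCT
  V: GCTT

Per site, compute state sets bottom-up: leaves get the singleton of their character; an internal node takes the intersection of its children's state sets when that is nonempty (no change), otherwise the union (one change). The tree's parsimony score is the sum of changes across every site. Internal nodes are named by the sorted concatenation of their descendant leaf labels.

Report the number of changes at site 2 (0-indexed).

[col 0] UV: children U:{C}, V:{G} ∪→ {C,G}; cost 1
[col 0] KUV: children K:{A}, UV:{C,G} ∪→ {A,C,G}; cost 1
[col 0] KMUV: children KUV:{A,C,G}, M:{T} ∪→ {A,C,G,T}; cost 1
[col 1] UV: children U:{T}, V:{C} ∪→ {C,T}; cost 1
[col 1] KUV: children K:{C}, UV:{C,T} ∩→ {C}; cost 0
[col 1] KMUV: children KUV:{C}, M:{C} ∩→ {C}; cost 0
[col 2] UV: children U:{C}, V:{T} ∪→ {C,T}; cost 1
[col 2] KUV: children K:{G}, UV:{C,T} ∪→ {C,G,T}; cost 1
[col 2] KMUV: children KUV:{C,G,T}, M:{G} ∩→ {G}; cost 0
[col 3] UV: children U:{T}, V:{T} ∩→ {T}; cost 0
[col 3] KUV: children K:{C}, UV:{T} ∪→ {C,T}; cost 1
[col 3] KMUV: children KUV:{C,T}, M:{C} ∩→ {C}; cost 0
per-site changes: [3, 1, 2, 1]; total = 7

2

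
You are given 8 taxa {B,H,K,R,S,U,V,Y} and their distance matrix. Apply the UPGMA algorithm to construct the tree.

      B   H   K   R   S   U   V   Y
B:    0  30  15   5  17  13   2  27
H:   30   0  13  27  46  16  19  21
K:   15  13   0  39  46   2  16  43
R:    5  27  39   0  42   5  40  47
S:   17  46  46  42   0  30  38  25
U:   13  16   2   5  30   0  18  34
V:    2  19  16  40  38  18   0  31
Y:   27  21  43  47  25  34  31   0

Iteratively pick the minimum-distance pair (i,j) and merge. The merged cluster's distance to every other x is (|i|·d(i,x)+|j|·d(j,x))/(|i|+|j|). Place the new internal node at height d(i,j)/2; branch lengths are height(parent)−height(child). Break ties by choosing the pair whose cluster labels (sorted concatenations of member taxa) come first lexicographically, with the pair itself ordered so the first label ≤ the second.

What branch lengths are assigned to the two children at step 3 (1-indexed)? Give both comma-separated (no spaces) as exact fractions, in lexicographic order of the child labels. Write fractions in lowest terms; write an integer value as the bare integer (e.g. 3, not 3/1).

1. join B+V (d=2) ⇒ BV; edges |B|=1, |V|=1
  updated: d(BV,H)=49/2, d(BV,K)=31/2, d(BV,R)=45/2, d(BV,S)=55/2, d(BV,U)=31/2, d(BV,Y)=29
2. join K+U (d=2) ⇒ KU; edges |K|=1, |U|=1
  updated: d(BV,KU)=31/2, d(H,KU)=29/2, d(KU,R)=22, d(KU,S)=38, d(KU,Y)=77/2
3. join H+KU (d=29/2) ⇒ HKU; edges |H|=29/4, |KU|=25/4
  updated: d(BV,HKU)=37/2, d(HKU,R)=71/3, d(HKU,S)=122/3, d(HKU,Y)=98/3
4. join BV+HKU (d=37/2) ⇒ BHKUV; edges |BV|=33/4, |HKU|=2
  updated: d(BHKUV,R)=116/5, d(BHKUV,S)=177/5, d(BHKUV,Y)=156/5
5. join BHKUV+R (d=116/5) ⇒ BHKRUV; edges |BHKUV|=47/20, |R|=58/5
  updated: d(BHKRUV,S)=73/2, d(BHKRUV,Y)=203/6
6. join S+Y (d=25) ⇒ SY; edges |S|=25/2, |Y|=25/2
  updated: d(BHKRUV,SY)=211/6
7. join BHKRUV+SY (d=211/6) ⇒ BHKRSUVY; edges |BHKRUV|=359/60, |SY|=61/12
final tree: ((((B:1,V:1):33/4,(H:29/4,(K:1,U:1):25/4):2):47/20,R:58/5):359/60,(S:25/2,Y:25/2):61/12)
total length: 2333/30

29/4,25/4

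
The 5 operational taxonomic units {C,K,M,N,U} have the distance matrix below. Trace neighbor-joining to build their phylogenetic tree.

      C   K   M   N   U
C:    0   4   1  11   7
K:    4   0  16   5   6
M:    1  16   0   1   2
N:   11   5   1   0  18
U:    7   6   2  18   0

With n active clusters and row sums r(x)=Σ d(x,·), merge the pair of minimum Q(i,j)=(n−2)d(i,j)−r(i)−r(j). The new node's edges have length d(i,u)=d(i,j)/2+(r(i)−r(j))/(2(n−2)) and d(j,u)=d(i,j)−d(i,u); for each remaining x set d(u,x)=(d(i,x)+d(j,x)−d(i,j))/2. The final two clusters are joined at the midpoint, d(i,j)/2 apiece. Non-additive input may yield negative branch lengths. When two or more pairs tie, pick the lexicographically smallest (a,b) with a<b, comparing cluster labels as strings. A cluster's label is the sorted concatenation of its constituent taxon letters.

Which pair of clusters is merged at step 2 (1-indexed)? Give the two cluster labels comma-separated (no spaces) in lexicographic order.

C,MN

iteration 1: select M,N (d=1, Q=-52); attach at lengths (-2, 3); label the merged cluster MN
  updated: d(C,MN)=11/2, d(K,MN)=10, d(MN,U)=19/2
iteration 2: select C,MN (d=11/2, Q=-61/2); attach at lengths (5/8, 39/8); label the merged cluster CMN
  updated: d(CMN,K)=17/4, d(CMN,U)=11/2
iteration 3: select CMN,K (d=17/4, Q=-63/4); attach at lengths (15/8, 19/8); label the merged cluster CKMN
  updated: d(CKMN,U)=29/8
iteration 4: select CKMN,U (d=29/8); attach at lengths (29/16, 29/16); label the merged cluster CKMNU
final tree: (((C:5/8,(M:-2,N:3):39/8):15/8,K:19/8):29/16,U:29/16)
total length: 115/8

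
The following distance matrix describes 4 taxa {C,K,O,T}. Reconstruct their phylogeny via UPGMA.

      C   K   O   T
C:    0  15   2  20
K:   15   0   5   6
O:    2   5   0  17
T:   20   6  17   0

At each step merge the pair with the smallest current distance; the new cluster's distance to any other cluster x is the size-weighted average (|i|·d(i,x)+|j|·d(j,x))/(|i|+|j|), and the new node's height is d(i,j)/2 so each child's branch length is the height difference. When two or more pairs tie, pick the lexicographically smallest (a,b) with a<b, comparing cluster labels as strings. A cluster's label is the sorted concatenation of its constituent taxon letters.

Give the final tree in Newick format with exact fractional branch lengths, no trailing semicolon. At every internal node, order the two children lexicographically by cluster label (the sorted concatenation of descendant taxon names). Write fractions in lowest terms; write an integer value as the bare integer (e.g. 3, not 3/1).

step 1: merge (C,O) at d=2; branch lengths C→1, O→1; new cluster CO
  updated: d(CO,K)=10, d(CO,T)=37/2
step 2: merge (K,T) at d=6; branch lengths K→3, T→3; new cluster KT
  updated: d(CO,KT)=57/4
step 3: merge (CO,KT) at d=57/4; branch lengths CO→49/8, KT→33/8; new cluster CKOT
final tree: ((C:1,O:1):49/8,(K:3,T:3):33/8)
total length: 73/4

((C:1,O:1):49/8,(K:3,T:3):33/8)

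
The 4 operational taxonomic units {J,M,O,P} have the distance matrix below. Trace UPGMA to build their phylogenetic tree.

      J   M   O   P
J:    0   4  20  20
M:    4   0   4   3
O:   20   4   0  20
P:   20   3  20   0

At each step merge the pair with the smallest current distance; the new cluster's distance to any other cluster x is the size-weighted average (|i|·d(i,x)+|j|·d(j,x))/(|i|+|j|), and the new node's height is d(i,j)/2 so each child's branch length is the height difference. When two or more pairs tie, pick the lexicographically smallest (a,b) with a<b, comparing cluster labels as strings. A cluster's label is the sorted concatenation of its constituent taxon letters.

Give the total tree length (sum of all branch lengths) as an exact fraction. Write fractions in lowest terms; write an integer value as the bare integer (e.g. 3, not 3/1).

1. join M+P (d=3) ⇒ MP; edges |M|=3/2, |P|=3/2
  updated: d(J,MP)=12, d(MP,O)=12
2. join J+MP (d=12) ⇒ JMP; edges |J|=6, |MP|=9/2
  updated: d(JMP,O)=44/3
3. join JMP+O (d=44/3) ⇒ JMOP; edges |JMP|=4/3, |O|=22/3
final tree: ((J:6,(M:3/2,P:3/2):9/2):4/3,O:22/3)
total length: 133/6

133/6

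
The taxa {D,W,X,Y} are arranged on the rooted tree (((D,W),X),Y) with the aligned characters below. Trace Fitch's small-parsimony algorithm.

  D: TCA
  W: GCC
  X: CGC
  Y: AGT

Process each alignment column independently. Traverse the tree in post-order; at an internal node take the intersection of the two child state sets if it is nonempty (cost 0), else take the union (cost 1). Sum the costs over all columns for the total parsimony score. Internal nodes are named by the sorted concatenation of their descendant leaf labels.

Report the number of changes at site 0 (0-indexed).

site 0, node DW: D={T} ∪ W={G} → {G,T} (+1)
site 0, node DWX: DW={G,T} ∪ X={C} → {C,G,T} (+1)
site 0, node DWXY: DWX={C,G,T} ∪ Y={A} → {A,C,G,T} (+1)
site 1, node DW: D={C} ∩ W={C} → {C} (+0)
site 1, node DWX: DW={C} ∪ X={G} → {C,G} (+1)
site 1, node DWXY: DWX={C,G} ∩ Y={G} → {G} (+0)
site 2, node DW: D={A} ∪ W={C} → {A,C} (+1)
site 2, node DWX: DW={A,C} ∩ X={C} → {C} (+0)
site 2, node DWXY: DWX={C} ∪ Y={T} → {C,T} (+1)
per-site changes: [3, 1, 2]; total = 6

3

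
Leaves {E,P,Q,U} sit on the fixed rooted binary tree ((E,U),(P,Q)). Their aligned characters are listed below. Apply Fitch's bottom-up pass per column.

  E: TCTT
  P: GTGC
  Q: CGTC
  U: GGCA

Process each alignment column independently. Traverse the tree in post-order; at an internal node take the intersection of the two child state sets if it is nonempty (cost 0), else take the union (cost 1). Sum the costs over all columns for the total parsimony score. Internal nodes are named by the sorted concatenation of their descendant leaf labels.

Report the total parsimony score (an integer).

8

EU@0: {T} ∪ {G} = {G,T} (union, +1)
PQ@0: {G} ∪ {C} = {C,G} (union, +1)
EPQU@0: {G,T} ∩ {C,G} = {G} (intersection, +0)
EU@1: {C} ∪ {G} = {C,G} (union, +1)
PQ@1: {T} ∪ {G} = {G,T} (union, +1)
EPQU@1: {C,G} ∩ {G,T} = {G} (intersection, +0)
EU@2: {T} ∪ {C} = {C,T} (union, +1)
PQ@2: {G} ∪ {T} = {G,T} (union, +1)
EPQU@2: {C,T} ∩ {G,T} = {T} (intersection, +0)
EU@3: {T} ∪ {A} = {A,T} (union, +1)
PQ@3: {C} ∩ {C} = {C} (intersection, +0)
EPQU@3: {A,T} ∪ {C} = {A,C,T} (union, +1)
per-site changes: [2, 2, 2, 2]; total = 8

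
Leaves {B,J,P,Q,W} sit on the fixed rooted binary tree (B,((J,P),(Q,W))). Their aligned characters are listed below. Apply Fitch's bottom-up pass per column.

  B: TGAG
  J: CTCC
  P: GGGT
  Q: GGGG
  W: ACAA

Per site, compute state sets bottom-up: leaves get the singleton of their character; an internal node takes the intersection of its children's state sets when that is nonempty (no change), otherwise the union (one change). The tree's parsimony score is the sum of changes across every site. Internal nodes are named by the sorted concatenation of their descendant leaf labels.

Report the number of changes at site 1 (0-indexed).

[col 0] JP: children J:{C}, P:{G} ∪→ {C,G}; cost 1
[col 0] QW: children Q:{G}, W:{A} ∪→ {A,G}; cost 1
[col 0] JPQW: children JP:{C,G}, QW:{A,G} ∩→ {G}; cost 0
[col 0] BJPQW: children B:{T}, JPQW:{G} ∪→ {G,T}; cost 1
[col 1] JP: children J:{T}, P:{G} ∪→ {G,T}; cost 1
[col 1] QW: children Q:{G}, W:{C} ∪→ {C,G}; cost 1
[col 1] JPQW: children JP:{G,T}, QW:{C,G} ∩→ {G}; cost 0
[col 1] BJPQW: children B:{G}, JPQW:{G} ∩→ {G}; cost 0
[col 2] JP: children J:{C}, P:{G} ∪→ {C,G}; cost 1
[col 2] QW: children Q:{G}, W:{A} ∪→ {A,G}; cost 1
[col 2] JPQW: children JP:{C,G}, QW:{A,G} ∩→ {G}; cost 0
[col 2] BJPQW: children B:{A}, JPQW:{G} ∪→ {A,G}; cost 1
[col 3] JP: children J:{C}, P:{T} ∪→ {C,T}; cost 1
[col 3] QW: children Q:{G}, W:{A} ∪→ {A,G}; cost 1
[col 3] JPQW: children JP:{C,T}, QW:{A,G} ∪→ {A,C,G,T}; cost 1
[col 3] BJPQW: children B:{G}, JPQW:{A,C,G,T} ∩→ {G}; cost 0
per-site changes: [3, 2, 3, 3]; total = 11

2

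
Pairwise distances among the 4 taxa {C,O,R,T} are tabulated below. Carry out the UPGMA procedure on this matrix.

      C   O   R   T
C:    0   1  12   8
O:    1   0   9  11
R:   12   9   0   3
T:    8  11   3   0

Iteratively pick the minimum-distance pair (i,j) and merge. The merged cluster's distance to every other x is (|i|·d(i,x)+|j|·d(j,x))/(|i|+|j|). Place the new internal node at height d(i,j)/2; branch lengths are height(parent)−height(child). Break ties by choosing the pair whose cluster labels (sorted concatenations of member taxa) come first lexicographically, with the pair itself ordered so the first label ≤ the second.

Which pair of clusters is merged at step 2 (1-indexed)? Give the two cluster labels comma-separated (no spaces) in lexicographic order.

R,T

step 1: merge (C,O) at d=1; branch lengths C→1/2, O→1/2; new cluster CO
  updated: d(CO,R)=21/2, d(CO,T)=19/2
step 2: merge (R,T) at d=3; branch lengths R→3/2, T→3/2; new cluster RT
  updated: d(CO,RT)=10
step 3: merge (CO,RT) at d=10; branch lengths CO→9/2, RT→7/2; new cluster CORT
final tree: ((C:1/2,O:1/2):9/2,(R:3/2,T:3/2):7/2)
total length: 12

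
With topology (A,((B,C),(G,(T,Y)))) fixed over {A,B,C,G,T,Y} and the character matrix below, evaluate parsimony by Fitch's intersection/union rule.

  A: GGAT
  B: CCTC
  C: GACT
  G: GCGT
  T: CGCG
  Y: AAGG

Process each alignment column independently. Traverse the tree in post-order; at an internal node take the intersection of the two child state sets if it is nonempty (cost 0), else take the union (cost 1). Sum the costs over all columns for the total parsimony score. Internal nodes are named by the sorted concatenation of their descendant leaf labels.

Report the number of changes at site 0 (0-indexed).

3

BC@0: {C} ∪ {G} = {C,G} (union, +1)
TY@0: {C} ∪ {A} = {A,C} (union, +1)
GTY@0: {G} ∪ {A,C} = {A,C,G} (union, +1)
BCGTY@0: {C,G} ∩ {A,C,G} = {C,G} (intersection, +0)
ABCGTY@0: {G} ∩ {C,G} = {G} (intersection, +0)
BC@1: {C} ∪ {A} = {A,C} (union, +1)
TY@1: {G} ∪ {A} = {A,G} (union, +1)
GTY@1: {C} ∪ {A,G} = {A,C,G} (union, +1)
BCGTY@1: {A,C} ∩ {A,C,G} = {A,C} (intersection, +0)
ABCGTY@1: {G} ∪ {A,C} = {A,C,G} (union, +1)
BC@2: {T} ∪ {C} = {C,T} (union, +1)
TY@2: {C} ∪ {G} = {C,G} (union, +1)
GTY@2: {G} ∩ {C,G} = {G} (intersection, +0)
BCGTY@2: {C,T} ∪ {G} = {C,G,T} (union, +1)
ABCGTY@2: {A} ∪ {C,G,T} = {A,C,G,T} (union, +1)
BC@3: {C} ∪ {T} = {C,T} (union, +1)
TY@3: {G} ∩ {G} = {G} (intersection, +0)
GTY@3: {T} ∪ {G} = {G,T} (union, +1)
BCGTY@3: {C,T} ∩ {G,T} = {T} (intersection, +0)
ABCGTY@3: {T} ∩ {T} = {T} (intersection, +0)
per-site changes: [3, 4, 4, 2]; total = 13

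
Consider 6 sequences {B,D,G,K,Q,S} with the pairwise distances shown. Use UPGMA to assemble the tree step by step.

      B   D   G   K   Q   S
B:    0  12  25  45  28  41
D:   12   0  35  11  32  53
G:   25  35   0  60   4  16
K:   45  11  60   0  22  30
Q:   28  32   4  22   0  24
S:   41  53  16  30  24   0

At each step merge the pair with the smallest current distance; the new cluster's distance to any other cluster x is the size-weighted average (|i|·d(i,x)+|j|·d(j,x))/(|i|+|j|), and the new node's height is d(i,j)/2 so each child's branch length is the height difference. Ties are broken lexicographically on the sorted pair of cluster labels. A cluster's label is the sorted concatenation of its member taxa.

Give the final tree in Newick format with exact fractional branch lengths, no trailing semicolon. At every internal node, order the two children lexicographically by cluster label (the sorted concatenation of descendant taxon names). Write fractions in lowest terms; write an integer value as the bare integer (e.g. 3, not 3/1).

((B:57/4,(D:11/2,K:11/2):35/4):139/36,((G:2,Q:2):8,S:10):73/9)

1. join G+Q (d=4) ⇒ GQ; edges |G|=2, |Q|=2
  updated: d(B,GQ)=53/2, d(D,GQ)=67/2, d(GQ,K)=41, d(GQ,S)=20
2. join D+K (d=11) ⇒ DK; edges |D|=11/2, |K|=11/2
  updated: d(B,DK)=57/2, d(DK,GQ)=149/4, d(DK,S)=83/2
3. join GQ+S (d=20) ⇒ GQS; edges |GQ|=8, |S|=10
  updated: d(B,GQS)=94/3, d(DK,GQS)=116/3
4. join B+DK (d=57/2) ⇒ BDK; edges |B|=57/4, |DK|=35/4
  updated: d(BDK,GQS)=326/9
5. join BDK+GQS (d=326/9) ⇒ BDGKQS; edges |BDK|=139/36, |GQS|=73/9
final tree: ((B:57/4,(D:11/2,K:11/2):35/4):139/36,((G:2,Q:2):8,S:10):73/9)
total length: 2447/36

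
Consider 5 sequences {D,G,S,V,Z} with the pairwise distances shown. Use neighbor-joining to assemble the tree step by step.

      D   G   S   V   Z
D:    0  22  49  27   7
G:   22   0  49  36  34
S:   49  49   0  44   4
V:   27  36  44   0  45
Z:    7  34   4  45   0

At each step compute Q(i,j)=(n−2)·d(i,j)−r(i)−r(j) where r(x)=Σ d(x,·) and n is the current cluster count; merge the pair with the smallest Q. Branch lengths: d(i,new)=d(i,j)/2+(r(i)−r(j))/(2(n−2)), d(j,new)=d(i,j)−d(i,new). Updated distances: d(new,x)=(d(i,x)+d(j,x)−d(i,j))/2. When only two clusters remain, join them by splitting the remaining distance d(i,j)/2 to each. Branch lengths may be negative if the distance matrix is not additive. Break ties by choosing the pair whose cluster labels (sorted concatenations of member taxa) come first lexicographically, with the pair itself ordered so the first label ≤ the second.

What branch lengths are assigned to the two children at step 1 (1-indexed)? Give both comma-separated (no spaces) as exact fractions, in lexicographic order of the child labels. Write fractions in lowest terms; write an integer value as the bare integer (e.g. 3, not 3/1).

step 1: merge (S,Z) at d=4, Q=-224; branch lengths S→34/3, Z→-22/3; new cluster SZ
  updated: d(D,SZ)=26, d(G,SZ)=79/2, d(SZ,V)=85/2
step 2: merge (D,SZ) at d=26, Q=-131; branch lengths D→19/4, SZ→85/4; new cluster DSZ
  updated: d(DSZ,G)=71/4, d(DSZ,V)=87/4
step 3: merge (DSZ,G) at d=71/4, Q=-151/2; branch lengths DSZ→7/4, G→16; new cluster DGSZ
  updated: d(DGSZ,V)=20
step 4: merge (DGSZ,V) at d=20; branch lengths DGSZ→10, V→10; new cluster DGSVZ
final tree: (((D:19/4,(S:34/3,Z:-22/3):85/4):7/4,G:16):10,V:10)
total length: 271/4

34/3,-22/3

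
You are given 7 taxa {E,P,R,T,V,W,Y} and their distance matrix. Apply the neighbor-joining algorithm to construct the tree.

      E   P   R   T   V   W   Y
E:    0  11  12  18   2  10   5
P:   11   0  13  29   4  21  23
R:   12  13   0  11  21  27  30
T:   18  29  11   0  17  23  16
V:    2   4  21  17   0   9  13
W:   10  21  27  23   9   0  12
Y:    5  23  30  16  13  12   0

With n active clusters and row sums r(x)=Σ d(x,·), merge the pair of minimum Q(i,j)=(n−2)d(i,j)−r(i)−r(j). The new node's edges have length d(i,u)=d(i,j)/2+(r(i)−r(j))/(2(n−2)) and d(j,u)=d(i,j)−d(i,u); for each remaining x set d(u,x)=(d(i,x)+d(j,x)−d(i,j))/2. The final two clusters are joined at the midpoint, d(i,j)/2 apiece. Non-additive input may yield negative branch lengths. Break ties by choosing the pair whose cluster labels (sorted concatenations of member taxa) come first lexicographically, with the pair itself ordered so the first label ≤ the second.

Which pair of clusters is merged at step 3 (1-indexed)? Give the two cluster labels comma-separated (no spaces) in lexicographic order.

W,Y

1. join R+T (d=11, Q=-173) ⇒ RT; edges |R|=11/2, |T|=11/2
  updated: d(E,RT)=19/2, d(P,RT)=31/2, d(RT,V)=27/2, d(RT,W)=39/2, d(RT,Y)=35/2
2. join P+V (d=4, Q=-100) ⇒ PV; edges |P|=49/8, |V|=-17/8
  updated: d(E,PV)=9/2, d(PV,RT)=25/2, d(PV,W)=13, d(PV,Y)=16
3. join W+Y (d=12, Q=-69) ⇒ WY; edges |W|=20/3, |Y|=16/3
  updated: d(E,WY)=3/2, d(PV,WY)=17/2, d(RT,WY)=25/2
4. join E+WY (d=3/2, Q=-35) ⇒ EWY; edges |E|=-1, |WY|=5/2
  updated: d(EWY,PV)=23/4, d(EWY,RT)=41/4
5. join EWY+PV (d=23/4, Q=-57/2) ⇒ EPVWY; edges |EWY|=7/4, |PV|=4
  updated: d(EPVWY,RT)=17/2
6. join EPVWY+RT (d=17/2) ⇒ EPRTVWY; edges |EPVWY|=17/4, |RT|=17/4
final tree: (((E:-1,(W:20/3,Y:16/3):5/2):7/4,(P:49/8,V:-17/8):4):17/4,(R:11/2,T:11/2):17/4)
total length: 171/4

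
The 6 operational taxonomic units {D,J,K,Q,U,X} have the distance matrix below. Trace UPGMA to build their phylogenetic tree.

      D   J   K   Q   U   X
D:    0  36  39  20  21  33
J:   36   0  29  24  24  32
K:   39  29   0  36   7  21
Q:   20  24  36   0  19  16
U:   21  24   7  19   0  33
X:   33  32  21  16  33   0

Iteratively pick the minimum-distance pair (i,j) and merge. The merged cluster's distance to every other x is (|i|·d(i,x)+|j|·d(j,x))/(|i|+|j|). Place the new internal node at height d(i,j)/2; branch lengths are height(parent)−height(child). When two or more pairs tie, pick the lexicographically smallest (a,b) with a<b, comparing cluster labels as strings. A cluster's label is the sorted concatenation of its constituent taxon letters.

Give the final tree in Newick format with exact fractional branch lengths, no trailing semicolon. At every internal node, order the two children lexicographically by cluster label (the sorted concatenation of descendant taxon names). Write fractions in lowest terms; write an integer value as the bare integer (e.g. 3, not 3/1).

((D:53/4,(Q:8,X:8):21/4):5/4,(J:53/4,(K:7/2,U:7/2):39/4):5/4)

step 1: merge (K,U) at d=7; branch lengths K→7/2, U→7/2; new cluster KU
  updated: d(D,KU)=30, d(J,KU)=53/2, d(KU,Q)=55/2, d(KU,X)=27
step 2: merge (Q,X) at d=16; branch lengths Q→8, X→8; new cluster QX
  updated: d(D,QX)=53/2, d(J,QX)=28, d(KU,QX)=109/4
step 3: merge (D,QX) at d=53/2; branch lengths D→53/4, QX→21/4; new cluster DQX
  updated: d(DQX,J)=92/3, d(DQX,KU)=169/6
step 4: merge (J,KU) at d=53/2; branch lengths J→53/4, KU→39/4; new cluster JKU
  updated: d(DQX,JKU)=29
step 5: merge (DQX,JKU) at d=29; branch lengths DQX→5/4, JKU→5/4; new cluster DJKQUX
final tree: ((D:53/4,(Q:8,X:8):21/4):5/4,(J:53/4,(K:7/2,U:7/2):39/4):5/4)
total length: 67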